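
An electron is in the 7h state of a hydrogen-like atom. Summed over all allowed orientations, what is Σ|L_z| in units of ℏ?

For 7h, l = 5.
The allowed m_l values are -5, -4, -3, -2, -1, 0, 1, 2, 3, 4, 5.
Σ|m_l| = 2(1+2+…+5) = 30.

Σ|L_z| = 30 ℏ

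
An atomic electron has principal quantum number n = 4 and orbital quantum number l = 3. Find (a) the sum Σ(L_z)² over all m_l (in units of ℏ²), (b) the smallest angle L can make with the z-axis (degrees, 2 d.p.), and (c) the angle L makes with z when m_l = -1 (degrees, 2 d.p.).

Σ m_l² = 28, so Σ(L_z)² = 28 ℏ².
cos θ_min = 3/√12, so θ_min ≈ 30.00°.
For m_l = -1: cos θ = -1/√12, θ ≈ 106.78°.

Σ(L_z)² = 28 ℏ²; θ_min ≈ 30.00°; θ(m_l=-1) ≈ 106.78°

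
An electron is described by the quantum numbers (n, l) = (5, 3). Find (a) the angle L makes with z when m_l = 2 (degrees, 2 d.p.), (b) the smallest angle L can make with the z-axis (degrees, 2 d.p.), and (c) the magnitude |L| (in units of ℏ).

For m_l = 2: cos θ = 2/√12, θ ≈ 54.74°.
cos θ_min = 3/√12, so θ_min ≈ 30.00°.
|L| = ℏ√(3·4) = 2√3 ℏ ≈ 3.464ℏ.

θ(m_l=2) ≈ 54.74°; θ_min ≈ 30.00°; |L| = 2√3 ℏ ≈ 3.464ℏ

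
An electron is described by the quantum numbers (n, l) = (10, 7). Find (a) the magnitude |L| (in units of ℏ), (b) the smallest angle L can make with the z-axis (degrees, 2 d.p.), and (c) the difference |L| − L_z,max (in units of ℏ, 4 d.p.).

|L| = ℏ√(7·8) = 2√14 ℏ ≈ 7.483ℏ.
cos θ_min = 7/√56, so θ_min ≈ 20.70°.
|L| − L_z,max = (2√14 − 7)ℏ ≈ 0.4833ℏ.

|L| = 2√14 ℏ ≈ 7.483ℏ; θ_min ≈ 20.70°; |L|−L_z,max ≈ 0.4833ℏ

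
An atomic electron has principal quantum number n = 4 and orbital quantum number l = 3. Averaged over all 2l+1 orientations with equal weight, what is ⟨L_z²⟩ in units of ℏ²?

The allowed m_l values are -3, -2, -1, 0, 1, 2, 3.
⟨L_z²⟩ = ℏ²·(Σ m_l²)/(2l+1) = ℏ²·28/7 = 4ℏ².

⟨L_z²⟩ = 4 ℏ²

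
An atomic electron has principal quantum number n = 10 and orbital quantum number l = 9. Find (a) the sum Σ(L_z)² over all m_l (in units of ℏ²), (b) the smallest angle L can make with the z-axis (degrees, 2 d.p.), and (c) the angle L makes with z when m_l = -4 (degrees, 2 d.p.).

Σ(L_z)² = 570 ℏ²; θ_min ≈ 18.43°; θ(m_l=-4) ≈ 114.94°

Σ m_l² = 570, so Σ(L_z)² = 570 ℏ².
cos θ_min = 9/√90, so θ_min ≈ 18.43°.
For m_l = -4: cos θ = -4/√90, θ ≈ 114.94°.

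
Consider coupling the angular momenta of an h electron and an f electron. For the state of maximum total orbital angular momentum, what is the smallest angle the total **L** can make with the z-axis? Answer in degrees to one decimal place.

By the triangle rule, |l₁ − l₂| ≤ L ≤ l₁ + l₂.
Allowed values: L = 2, 3, 4, 5, 6, 7, 8.
The maximum is L = 8, with |L_tot| = ℏ√(8·9) = 6√2 ℏ.
The minimum angle with z is arccos(8/√72) ≈ 19.5°.

θ_min ≈ 19.5°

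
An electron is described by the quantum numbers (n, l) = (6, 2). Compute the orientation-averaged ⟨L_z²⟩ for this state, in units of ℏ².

⟨L_z²⟩ = 2 ℏ²

m_l ∈ {-2, -1, 0, 1, 2}.
⟨L_z²⟩ = ℏ²·(Σ m_l²)/(2l+1) = ℏ²·10/5 = 2ℏ².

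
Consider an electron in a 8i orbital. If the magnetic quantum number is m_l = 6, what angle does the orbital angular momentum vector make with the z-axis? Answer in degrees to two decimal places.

8i means n = 8, l = 6.
|L| = ℏ√(l(l+1)) = √42 ℏ.
L_z = m_l ℏ = 6ℏ.
cos θ = L_z/|L| = 6/√42, so θ ≈ 22.21°.

θ ≈ 22.21°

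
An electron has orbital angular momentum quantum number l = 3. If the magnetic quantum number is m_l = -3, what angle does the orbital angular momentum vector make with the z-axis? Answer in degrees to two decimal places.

|L| = ℏ√(l(l+1)) = 2√3 ℏ.
L_z = m_l ℏ = −3ℏ.
cos θ = L_z/|L| = -3/√12, so θ ≈ 150.00°.

θ ≈ 150.00°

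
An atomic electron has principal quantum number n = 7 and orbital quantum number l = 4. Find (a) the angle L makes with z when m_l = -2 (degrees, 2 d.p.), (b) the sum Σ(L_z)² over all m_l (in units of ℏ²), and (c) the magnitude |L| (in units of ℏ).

θ(m_l=-2) ≈ 116.57°; Σ(L_z)² = 60 ℏ²; |L| = 2√5 ℏ ≈ 4.472ℏ

For m_l = -2: cos θ = -2/√20, θ ≈ 116.57°.
Σ m_l² = 60, so Σ(L_z)² = 60 ℏ².
|L| = ℏ√(4·5) = 2√5 ℏ ≈ 4.472ℏ.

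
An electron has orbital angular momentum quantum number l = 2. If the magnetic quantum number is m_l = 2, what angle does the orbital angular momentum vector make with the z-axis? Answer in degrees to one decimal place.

|L| = √(l(l+1)) ℏ = √6 ℏ.
L_z = m_l ℏ = 2ℏ.
cos θ = L_z/|L| = 2/√6, so θ ≈ 35.3°.

θ ≈ 35.3°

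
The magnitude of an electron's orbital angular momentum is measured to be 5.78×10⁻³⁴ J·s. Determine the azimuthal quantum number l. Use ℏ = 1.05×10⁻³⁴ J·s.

|L|/ℏ = (5.78×10⁻³⁴)/(1.05×10⁻³⁴) ≈ 5.505.
Set l(l+1) = 30.30; the integer solution is l = 5.

l = 5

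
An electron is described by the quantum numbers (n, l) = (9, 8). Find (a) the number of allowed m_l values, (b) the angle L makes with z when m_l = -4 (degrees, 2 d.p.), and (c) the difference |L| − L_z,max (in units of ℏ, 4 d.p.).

There are 2l+1 = 17 values of m_l.
For m_l = -4: cos θ = -4/√72, θ ≈ 118.13°.
|L| − L_z,max = (6√2 − 8)ℏ ≈ 0.4853ℏ.

17 values; θ(m_l=-4) ≈ 118.13°; |L|−L_z,max ≈ 0.4853ℏ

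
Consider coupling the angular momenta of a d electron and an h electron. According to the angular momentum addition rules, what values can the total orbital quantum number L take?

By the triangle rule, |l₁ − l₂| ≤ L ≤ l₁ + l₂.
L ∈ {3, 4, 5, 6, 7}.

L = 3, 4, 5, 6, 7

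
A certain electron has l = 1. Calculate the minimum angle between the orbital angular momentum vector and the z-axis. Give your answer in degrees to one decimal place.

|L|² = l(l+1)ℏ² = 2ℏ², so |L| = √2 ℏ.
The smallest angle corresponds to the largest L_z, i.e. m_l = l = 1, giving L_z = 1ℏ.
cos θ_min = 1/√2, so θ_min ≈ 45.0°.

θ_min ≈ 45.0°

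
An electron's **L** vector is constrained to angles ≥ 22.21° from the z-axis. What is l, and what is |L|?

cos θ_min = l/√(l(l+1)) = √(l/(l+1)), so l/(l+1) = cos²(22.21°) = 0.8571.
Solving: l = 6.
Then |L| = ℏ√(6·7) = √42 ℏ.

l = 6, |L| = √42 ℏ ≈ 6.481ℏ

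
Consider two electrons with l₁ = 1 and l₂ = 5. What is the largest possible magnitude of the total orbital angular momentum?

|L_tot|_max = √42 ℏ ≈ 6.481ℏ

Angular momentum addition gives L = |l₁ − l₂|, …, l₁ + l₂.
So L can be 4, 5, 6.
The largest magnitude corresponds to L = 6: |L_tot| = ℏ√(6·7) = √42 ℏ.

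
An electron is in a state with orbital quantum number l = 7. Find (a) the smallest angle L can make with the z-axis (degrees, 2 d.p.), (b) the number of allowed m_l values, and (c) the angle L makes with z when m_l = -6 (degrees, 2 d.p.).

θ_min ≈ 20.70°; 15 values; θ(m_l=-6) ≈ 143.30°

cos θ_min = 7/√56, so θ_min ≈ 20.70°.
There are 2l+1 = 15 values of m_l.
For m_l = -6: cos θ = -6/√56, θ ≈ 143.30°.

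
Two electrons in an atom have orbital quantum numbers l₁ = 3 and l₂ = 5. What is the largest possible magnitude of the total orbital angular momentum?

L runs from |3 − 5| = 2 to 3 + 5 = 8.
So L can be 2, 3, 4, 5, 6, 7, 8.
The largest magnitude corresponds to L = 8: |L_tot| = ℏ√(8·9) = 6√2 ℏ.

|L_tot|_max = 6√2 ℏ ≈ 8.485ℏ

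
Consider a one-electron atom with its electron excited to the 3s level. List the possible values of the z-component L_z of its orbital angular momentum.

The 3s level has l = 0.
L_z = m_l ℏ with m_l ranging from −l to +l in integer steps.
For l = 0: m_l ∈ {0}.

L_z ∈ {0}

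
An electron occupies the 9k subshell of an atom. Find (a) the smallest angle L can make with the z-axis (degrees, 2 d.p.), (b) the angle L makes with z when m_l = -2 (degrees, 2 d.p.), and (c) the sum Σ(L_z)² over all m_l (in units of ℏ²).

The 9k subshell has l = 7.
cos θ_min = 7/√56, so θ_min ≈ 20.70°.
For m_l = -2: cos θ = -2/√56, θ ≈ 105.50°.
Σ m_l² = 280, so Σ(L_z)² = 280 ℏ².

θ_min ≈ 20.70°; θ(m_l=-2) ≈ 105.50°; Σ(L_z)² = 280 ℏ²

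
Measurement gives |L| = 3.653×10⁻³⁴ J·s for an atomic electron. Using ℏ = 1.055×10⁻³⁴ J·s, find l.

l = 3

In units of ℏ, |L| ≈ 3.463.
(|L|/ℏ)² = l(l+1) ≈ 11.99 ⇒ l = 3.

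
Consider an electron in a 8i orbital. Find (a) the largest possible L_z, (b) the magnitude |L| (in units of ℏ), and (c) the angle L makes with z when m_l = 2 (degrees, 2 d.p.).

8i means n = 8, l = 6.
L_z,max = lℏ = 6ℏ.
|L| = ℏ√(6·7) = √42 ℏ ≈ 6.481ℏ.
For m_l = 2: cos θ = 2/√42, θ ≈ 72.02°.

L_z,max = 6ℏ; |L| = √42 ℏ ≈ 6.481ℏ; θ(m_l=2) ≈ 72.02°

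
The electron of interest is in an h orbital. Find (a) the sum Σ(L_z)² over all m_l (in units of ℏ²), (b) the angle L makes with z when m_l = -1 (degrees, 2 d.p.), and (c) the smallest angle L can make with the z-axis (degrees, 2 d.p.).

The letter h corresponds to l = 5.
Σ m_l² = 110, so Σ(L_z)² = 110 ℏ².
For m_l = -1: cos θ = -1/√30, θ ≈ 100.52°.
cos θ_min = 5/√30, so θ_min ≈ 24.09°.

Σ(L_z)² = 110 ℏ²; θ(m_l=-1) ≈ 100.52°; θ_min ≈ 24.09°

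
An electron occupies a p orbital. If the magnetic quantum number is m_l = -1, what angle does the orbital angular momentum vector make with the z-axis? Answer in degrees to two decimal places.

θ ≈ 135.00°

A p state has l = 1.
|L| = √(l(l+1)) ℏ = √2 ℏ.
L_z = m_l ℏ = −1ℏ.
cos θ = L_z/|L| = -1/√2, so θ ≈ 135.00°.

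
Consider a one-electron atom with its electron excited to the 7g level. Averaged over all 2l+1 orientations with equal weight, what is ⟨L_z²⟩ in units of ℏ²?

The 7g level has l = 4.
The allowed m_l values are -4, -3, -2, -1, 0, 1, 2, 3, 4.
⟨L_z²⟩ = ℏ²·l(l+1)/3 = 6.667ℏ².

⟨L_z²⟩ = 6.667 ℏ²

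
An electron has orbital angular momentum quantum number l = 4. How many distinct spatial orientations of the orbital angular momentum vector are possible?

9

The number of m_l values is 2l + 1 = 2·4 + 1 = 9.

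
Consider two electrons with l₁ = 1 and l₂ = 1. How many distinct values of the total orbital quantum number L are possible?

3

By the triangle rule, |l₁ − l₂| ≤ L ≤ l₁ + l₂.
So L can be 0, 1, 2.
That is 3 values.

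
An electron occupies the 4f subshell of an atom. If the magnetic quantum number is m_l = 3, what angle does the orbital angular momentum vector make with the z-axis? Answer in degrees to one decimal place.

θ ≈ 30.0°

4f means n = 4, l = 3.
|L| = √(l(l+1)) ℏ = 2√3 ℏ.
L_z = m_l ℏ = 3ℏ.
cos θ = L_z/|L| = 3/√12, so θ ≈ 30.0°.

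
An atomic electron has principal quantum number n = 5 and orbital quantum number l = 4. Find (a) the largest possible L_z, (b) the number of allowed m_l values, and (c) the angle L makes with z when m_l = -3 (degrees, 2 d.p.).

L_z,max = 4ℏ; 9 values; θ(m_l=-3) ≈ 132.13°

L_z,max = lℏ = 4ℏ.
There are 2l+1 = 9 values of m_l.
For m_l = -3: cos θ = -3/√20, θ ≈ 132.13°.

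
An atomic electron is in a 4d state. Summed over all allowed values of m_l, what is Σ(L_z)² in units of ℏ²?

For 4d, l = 2.
The allowed m_l values are -2, -1, 0, 1, 2.
Σ m_l² = l(l+1)(2l+1)/3 = 2·3·5/3 = 10.

Σ(L_z)² = 10 ℏ²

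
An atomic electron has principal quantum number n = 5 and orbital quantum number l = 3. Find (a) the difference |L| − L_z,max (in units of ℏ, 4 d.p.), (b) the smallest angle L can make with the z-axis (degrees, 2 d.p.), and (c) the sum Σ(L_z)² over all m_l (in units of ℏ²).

|L| − L_z,max = (2√3 − 3)ℏ ≈ 0.4641ℏ.
cos θ_min = 3/√12, so θ_min ≈ 30.00°.
Σ m_l² = 28, so Σ(L_z)² = 28 ℏ².

|L|−L_z,max ≈ 0.4641ℏ; θ_min ≈ 30.00°; Σ(L_z)² = 28 ℏ²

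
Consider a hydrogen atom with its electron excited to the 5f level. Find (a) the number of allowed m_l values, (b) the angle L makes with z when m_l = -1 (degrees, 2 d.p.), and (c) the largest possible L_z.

The 5f level has l = 3.
There are 2l+1 = 7 values of m_l.
For m_l = -1: cos θ = -1/√12, θ ≈ 106.78°.
L_z,max = lℏ = 3ℏ.

7 values; θ(m_l=-1) ≈ 106.78°; L_z,max = 3ℏ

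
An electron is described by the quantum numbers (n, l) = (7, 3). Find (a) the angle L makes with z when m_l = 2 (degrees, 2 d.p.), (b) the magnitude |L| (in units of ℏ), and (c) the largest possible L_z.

θ(m_l=2) ≈ 54.74°; |L| = 2√3 ℏ ≈ 3.464ℏ; L_z,max = 3ℏ

For m_l = 2: cos θ = 2/√12, θ ≈ 54.74°.
|L| = ℏ√(3·4) = 2√3 ℏ ≈ 3.464ℏ.
L_z,max = lℏ = 3ℏ.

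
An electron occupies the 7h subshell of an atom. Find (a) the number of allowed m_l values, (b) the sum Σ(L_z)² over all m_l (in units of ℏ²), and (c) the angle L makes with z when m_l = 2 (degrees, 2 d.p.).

For 7h, l = 5.
There are 2l+1 = 11 values of m_l.
Σ m_l² = 110, so Σ(L_z)² = 110 ℏ².
For m_l = 2: cos θ = 2/√30, θ ≈ 68.58°.

11 values; Σ(L_z)² = 110 ℏ²; θ(m_l=2) ≈ 68.58°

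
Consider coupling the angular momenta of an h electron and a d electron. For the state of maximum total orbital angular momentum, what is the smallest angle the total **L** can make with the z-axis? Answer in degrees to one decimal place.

θ_min ≈ 20.7°

The total orbital quantum number L ranges from |l₁ − l₂| to l₁ + l₂ in integer steps.
L ∈ {3, 4, 5, 6, 7}.
The maximum is L = 7, with |L_tot| = ℏ√(7·8) = 2√14 ℏ.
The minimum angle with z is arccos(7/√56) ≈ 20.7°.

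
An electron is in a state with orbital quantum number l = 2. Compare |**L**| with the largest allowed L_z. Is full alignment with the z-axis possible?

No: L_z,max = 2ℏ < |L| = √6 ℏ ≈ 2.449ℏ

|L| = √6 ℏ ≈ 2.4495ℏ, while L_z,max = lℏ = 2ℏ.
Since |L| > L_z,max, the vector can never point exactly along z; the closest it comes is θ_min = arccos(2/√6) ≈ 35.3°.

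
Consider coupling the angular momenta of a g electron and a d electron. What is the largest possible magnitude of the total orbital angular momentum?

|L_tot|_max = √42 ℏ ≈ 6.481ℏ

By the triangle rule, |l₁ − l₂| ≤ L ≤ l₁ + l₂.
So L can be 2, 3, 4, 5, 6.
The largest magnitude corresponds to L = 6: |L_tot| = ℏ√(6·7) = √42 ℏ.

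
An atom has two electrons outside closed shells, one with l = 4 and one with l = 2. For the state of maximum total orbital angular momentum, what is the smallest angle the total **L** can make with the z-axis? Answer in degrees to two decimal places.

By the triangle rule, |l₁ − l₂| ≤ L ≤ l₁ + l₂.
Allowed values: L = 2, 3, 4, 5, 6.
The maximum is L = 6, with |L_tot| = ℏ√(6·7) = √42 ℏ.
The minimum angle with z is arccos(6/√42) ≈ 22.21°.

θ_min ≈ 22.21°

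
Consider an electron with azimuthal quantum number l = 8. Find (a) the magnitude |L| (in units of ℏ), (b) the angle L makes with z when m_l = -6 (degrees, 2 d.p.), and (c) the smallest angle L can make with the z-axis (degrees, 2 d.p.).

|L| = 6√2 ℏ ≈ 8.485ℏ; θ(m_l=-6) ≈ 135.00°; θ_min ≈ 19.47°

|L| = ℏ√(8·9) = 6√2 ℏ ≈ 8.485ℏ.
For m_l = -6: cos θ = -6/√72, θ ≈ 135.00°.
cos θ_min = 8/√72, so θ_min ≈ 19.47°.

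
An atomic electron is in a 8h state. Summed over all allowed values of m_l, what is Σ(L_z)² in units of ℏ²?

Σ(L_z)² = 110 ℏ²

The 8h subshell has l = 5.
m_l runs from −5 to 5, i.e. {-5, -4, -3, -2, -1, 0, 1, 2, 3, 4, 5}.
Summing m² from −5 to 5: Σ m_l² = 110.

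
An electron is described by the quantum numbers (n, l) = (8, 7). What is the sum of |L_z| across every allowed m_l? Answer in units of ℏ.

Σ|L_z| = 56 ℏ

The allowed m_l values are -7, -6, -5, -4, -3, -2, -1, 0, 1, 2, 3, 4, 5, 6, 7.
Σ|m_l| = 2(1+2+…+7) = 56.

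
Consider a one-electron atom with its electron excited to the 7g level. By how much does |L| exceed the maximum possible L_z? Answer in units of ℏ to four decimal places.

The 7g level has l = 4.
|L| = 2√5 ℏ ≈ 4.4721ℏ, while L_z,max = lℏ = 4ℏ.
The difference is (2√5 − 4)ℏ ≈ 0.4721ℏ.

|L| − L_z,max ≈ 0.4721ℏ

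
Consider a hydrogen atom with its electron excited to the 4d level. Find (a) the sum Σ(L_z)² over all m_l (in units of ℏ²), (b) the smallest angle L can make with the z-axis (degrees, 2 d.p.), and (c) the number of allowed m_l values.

The 4d level has l = 2.
Σ m_l² = 10, so Σ(L_z)² = 10 ℏ².
cos θ_min = 2/√6, so θ_min ≈ 35.26°.
There are 2l+1 = 5 values of m_l.

Σ(L_z)² = 10 ℏ²; θ_min ≈ 35.26°; 5 values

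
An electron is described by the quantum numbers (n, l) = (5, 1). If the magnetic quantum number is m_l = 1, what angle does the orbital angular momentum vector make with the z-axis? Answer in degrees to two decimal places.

|L|² = l(l+1)ℏ² = 2ℏ², so |L| = √2 ℏ.
L_z = m_l ℏ = 1ℏ.
cos θ = L_z/|L| = 1/√2, so θ ≈ 45.00°.

θ ≈ 45.00°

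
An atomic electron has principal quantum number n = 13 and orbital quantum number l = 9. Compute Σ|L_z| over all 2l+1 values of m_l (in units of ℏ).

Σ|L_z| = 90 ℏ

The allowed m_l values are -9, -8, -7, -6, -5, -4, -3, -2, -1, 0, 1, 2, 3, 4, 5, 6, 7, 8, 9.
Σ|m_l| = 2(1+2+…+9) = 90.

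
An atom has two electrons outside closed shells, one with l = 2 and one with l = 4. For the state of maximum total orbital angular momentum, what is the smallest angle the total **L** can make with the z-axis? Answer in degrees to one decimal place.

The total orbital quantum number L ranges from |l₁ − l₂| to l₁ + l₂ in integer steps.
L ∈ {2, 3, 4, 5, 6}.
The maximum is L = 6, with |L_tot| = ℏ√(6·7) = √42 ℏ.
The minimum angle with z is arccos(6/√42) ≈ 22.2°.

θ_min ≈ 22.2°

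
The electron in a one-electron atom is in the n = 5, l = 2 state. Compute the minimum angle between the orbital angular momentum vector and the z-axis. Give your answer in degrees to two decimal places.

θ_min ≈ 35.26°

|L| = √(l(l+1)) ℏ = √6 ℏ.
The smallest angle corresponds to the largest L_z, i.e. m_l = l = 2, giving L_z = 2ℏ.
cos θ_min = 2/√6, so θ_min ≈ 35.26°.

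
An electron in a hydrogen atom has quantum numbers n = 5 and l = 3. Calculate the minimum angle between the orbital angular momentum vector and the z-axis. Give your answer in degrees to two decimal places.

θ_min ≈ 30.00°

|L|² = l(l+1)ℏ² = 12ℏ², so |L| = 2√3 ℏ.
The smallest angle corresponds to the largest L_z, i.e. m_l = l = 3, giving L_z = 3ℏ.
cos θ_min = 3/√12, so θ_min ≈ 30.00°.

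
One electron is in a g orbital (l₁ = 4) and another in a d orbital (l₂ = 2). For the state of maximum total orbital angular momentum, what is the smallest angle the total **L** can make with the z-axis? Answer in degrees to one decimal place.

θ_min ≈ 22.2°

Angular momentum addition gives L = |l₁ − l₂|, …, l₁ + l₂.
Allowed values: L = 2, 3, 4, 5, 6.
The maximum is L = 6, with |L_tot| = ℏ√(6·7) = √42 ℏ.
The minimum angle with z is arccos(6/√42) ≈ 22.2°.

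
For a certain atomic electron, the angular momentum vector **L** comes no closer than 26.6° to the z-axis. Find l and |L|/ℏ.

l = 4, |L| = 2√5 ℏ ≈ 4.472ℏ

cos²θ_min = l/(l+1) = 0.7995.
Solving: l = 4.
Then |L| = ℏ√(4·5) = 2√5 ℏ.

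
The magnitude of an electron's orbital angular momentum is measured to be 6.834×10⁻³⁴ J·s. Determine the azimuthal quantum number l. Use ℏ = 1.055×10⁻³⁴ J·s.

l = 6

|L|/ℏ = (6.834×10⁻³⁴)/(1.055×10⁻³⁴) ≈ 6.478.
l(l+1) ≈ 6.478² ≈ 41.96, so l = 6.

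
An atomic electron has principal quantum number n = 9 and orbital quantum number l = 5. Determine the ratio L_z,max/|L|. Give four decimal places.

|L| = √30 ℏ ≈ 5.4772ℏ, while L_z,max = lℏ = 5ℏ.
L_z,max/|L| = 5/√30 = 0.9129.

L_z,max/|L| = 0.9129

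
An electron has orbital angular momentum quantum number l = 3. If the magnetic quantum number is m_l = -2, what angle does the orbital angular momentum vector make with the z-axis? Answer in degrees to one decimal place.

θ ≈ 125.3°

|L|² = l(l+1)ℏ² = 12ℏ², so |L| = 2√3 ℏ.
L_z = m_l ℏ = −2ℏ.
cos θ = L_z/|L| = -2/√12, so θ ≈ 125.3°.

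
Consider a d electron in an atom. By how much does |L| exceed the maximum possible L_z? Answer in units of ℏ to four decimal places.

|L| − L_z,max ≈ 0.4495ℏ

For a d orbital, l = 2.
|L| = √6 ℏ ≈ 2.4495ℏ, while L_z,max = lℏ = 2ℏ.
The difference is (√6 − 2)ℏ ≈ 0.4495ℏ.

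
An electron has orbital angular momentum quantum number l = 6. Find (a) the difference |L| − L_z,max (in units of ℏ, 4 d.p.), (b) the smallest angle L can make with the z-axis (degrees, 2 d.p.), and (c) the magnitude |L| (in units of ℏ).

|L| − L_z,max = (√42 − 6)ℏ ≈ 0.4807ℏ.
cos θ_min = 6/√42, so θ_min ≈ 22.21°.
|L| = ℏ√(6·7) = √42 ℏ ≈ 6.481ℏ.

|L|−L_z,max ≈ 0.4807ℏ; θ_min ≈ 22.21°; |L| = √42 ℏ ≈ 6.481ℏ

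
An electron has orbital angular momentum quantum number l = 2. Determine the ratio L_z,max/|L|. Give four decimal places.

|L| = √6 ℏ ≈ 2.4495ℏ, while L_z,max = lℏ = 2ℏ.
L_z,max/|L| = 2/√6 = 0.8165.

L_z,max/|L| = 0.8165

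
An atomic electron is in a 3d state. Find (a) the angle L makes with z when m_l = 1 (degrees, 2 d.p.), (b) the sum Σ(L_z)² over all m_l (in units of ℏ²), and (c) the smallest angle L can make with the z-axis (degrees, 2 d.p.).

For 3d, l = 2.
For m_l = 1: cos θ = 1/√6, θ ≈ 65.91°.
Σ m_l² = 10, so Σ(L_z)² = 10 ℏ².
cos θ_min = 2/√6, so θ_min ≈ 35.26°.

θ(m_l=1) ≈ 65.91°; Σ(L_z)² = 10 ℏ²; θ_min ≈ 35.26°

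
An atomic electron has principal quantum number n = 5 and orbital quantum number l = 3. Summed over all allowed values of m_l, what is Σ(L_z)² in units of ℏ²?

m_l ∈ {-3, -2, -1, 0, 1, 2, 3}.
Summing m² from −3 to 3: Σ m_l² = 28.

Σ(L_z)² = 28 ℏ²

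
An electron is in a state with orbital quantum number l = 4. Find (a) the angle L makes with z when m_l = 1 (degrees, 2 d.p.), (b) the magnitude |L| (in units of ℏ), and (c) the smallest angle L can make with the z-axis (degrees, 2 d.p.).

θ(m_l=1) ≈ 77.08°; |L| = 2√5 ℏ ≈ 4.472ℏ; θ_min ≈ 26.57°

For m_l = 1: cos θ = 1/√20, θ ≈ 77.08°.
|L| = ℏ√(4·5) = 2√5 ℏ ≈ 4.472ℏ.
cos θ_min = 4/√20, so θ_min ≈ 26.57°.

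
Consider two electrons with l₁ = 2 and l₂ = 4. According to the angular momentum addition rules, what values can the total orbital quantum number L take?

L = 2, 3, 4, 5, 6

Angular momentum addition gives L = |l₁ − l₂|, …, l₁ + l₂.
Allowed values: L = 2, 3, 4, 5, 6.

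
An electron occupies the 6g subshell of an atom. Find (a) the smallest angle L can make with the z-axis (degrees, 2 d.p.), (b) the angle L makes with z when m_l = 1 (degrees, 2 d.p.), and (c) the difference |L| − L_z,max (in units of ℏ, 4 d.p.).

θ_min ≈ 26.57°; θ(m_l=1) ≈ 77.08°; |L|−L_z,max ≈ 0.4721ℏ

6g means n = 6, l = 4.
cos θ_min = 4/√20, so θ_min ≈ 26.57°.
For m_l = 1: cos θ = 1/√20, θ ≈ 77.08°.
|L| − L_z,max = (2√5 − 4)ℏ ≈ 0.4721ℏ.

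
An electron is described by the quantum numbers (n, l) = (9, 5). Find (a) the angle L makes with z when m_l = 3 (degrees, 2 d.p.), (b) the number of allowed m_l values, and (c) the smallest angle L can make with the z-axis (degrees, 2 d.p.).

θ(m_l=3) ≈ 56.79°; 11 values; θ_min ≈ 24.09°

For m_l = 3: cos θ = 3/√30, θ ≈ 56.79°.
There are 2l+1 = 11 values of m_l.
cos θ_min = 5/√30, so θ_min ≈ 24.09°.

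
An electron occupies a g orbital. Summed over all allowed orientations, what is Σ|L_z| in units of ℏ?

A g state has l = 4.
m_l ∈ {-4, -3, -2, -1, 0, 1, 2, 3, 4}.
Σ|m_l| = 2(1+2+…+4) = 20.

Σ|L_z| = 20 ℏ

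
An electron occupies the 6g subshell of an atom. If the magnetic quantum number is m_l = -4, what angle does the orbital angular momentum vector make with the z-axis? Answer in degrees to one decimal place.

The 6g subshell has l = 4.
|L|² = l(l+1)ℏ² = 20ℏ², so |L| = 2√5 ℏ.
L_z = m_l ℏ = −4ℏ.
cos θ = L_z/|L| = -4/√20, so θ ≈ 153.4°.

θ ≈ 153.4°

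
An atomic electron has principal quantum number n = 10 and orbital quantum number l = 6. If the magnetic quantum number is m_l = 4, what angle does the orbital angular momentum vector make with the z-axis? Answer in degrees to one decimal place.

|L| = ℏ√(l(l+1)) = √42 ℏ.
L_z = m_l ℏ = 4ℏ.
cos θ = L_z/|L| = 4/√42, so θ ≈ 51.9°.

θ ≈ 51.9°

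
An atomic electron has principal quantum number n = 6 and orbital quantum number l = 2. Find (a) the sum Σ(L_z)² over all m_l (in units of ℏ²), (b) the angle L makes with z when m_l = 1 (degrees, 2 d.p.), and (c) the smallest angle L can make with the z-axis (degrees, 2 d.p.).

Σ(L_z)² = 10 ℏ²; θ(m_l=1) ≈ 65.91°; θ_min ≈ 35.26°

Σ m_l² = 10, so Σ(L_z)² = 10 ℏ².
For m_l = 1: cos θ = 1/√6, θ ≈ 65.91°.
cos θ_min = 2/√6, so θ_min ≈ 35.26°.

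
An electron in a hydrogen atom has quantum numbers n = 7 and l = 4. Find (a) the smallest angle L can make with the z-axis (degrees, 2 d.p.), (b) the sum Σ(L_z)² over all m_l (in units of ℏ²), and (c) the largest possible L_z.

cos θ_min = 4/√20, so θ_min ≈ 26.57°.
Σ m_l² = 60, so Σ(L_z)² = 60 ℏ².
L_z,max = lℏ = 4ℏ.

θ_min ≈ 26.57°; Σ(L_z)² = 60 ℏ²; L_z,max = 4ℏ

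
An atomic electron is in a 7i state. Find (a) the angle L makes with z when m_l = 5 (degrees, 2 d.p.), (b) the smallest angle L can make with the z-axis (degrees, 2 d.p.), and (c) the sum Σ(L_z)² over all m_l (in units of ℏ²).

θ(m_l=5) ≈ 39.51°; θ_min ≈ 22.21°; Σ(L_z)² = 182 ℏ²

For 7i, l = 6.
For m_l = 5: cos θ = 5/√42, θ ≈ 39.51°.
cos θ_min = 6/√42, so θ_min ≈ 22.21°.
Σ m_l² = 182, so Σ(L_z)² = 182 ℏ².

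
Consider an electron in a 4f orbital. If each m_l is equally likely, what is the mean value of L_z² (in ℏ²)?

For 4f, l = 3.
The allowed m_l values are -3, -2, -1, 0, 1, 2, 3.
Average of L_z² over 7 states: 28/7 ℏ² = 4 ℏ².

⟨L_z²⟩ = 4 ℏ²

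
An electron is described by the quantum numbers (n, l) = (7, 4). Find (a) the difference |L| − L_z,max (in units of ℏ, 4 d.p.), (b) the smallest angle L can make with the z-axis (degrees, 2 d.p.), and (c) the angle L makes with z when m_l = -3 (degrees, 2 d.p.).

|L| − L_z,max = (2√5 − 4)ℏ ≈ 0.4721ℏ.
cos θ_min = 4/√20, so θ_min ≈ 26.57°.
For m_l = -3: cos θ = -3/√20, θ ≈ 132.13°.

|L|−L_z,max ≈ 0.4721ℏ; θ_min ≈ 26.57°; θ(m_l=-3) ≈ 132.13°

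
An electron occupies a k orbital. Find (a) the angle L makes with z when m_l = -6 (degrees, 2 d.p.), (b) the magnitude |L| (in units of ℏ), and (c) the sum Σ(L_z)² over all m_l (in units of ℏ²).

θ(m_l=-6) ≈ 143.30°; |L| = 2√14 ℏ ≈ 7.483ℏ; Σ(L_z)² = 280 ℏ²

A k state has l = 7.
For m_l = -6: cos θ = -6/√56, θ ≈ 143.30°.
|L| = ℏ√(7·8) = 2√14 ℏ ≈ 7.483ℏ.
Σ m_l² = 280, so Σ(L_z)² = 280 ℏ².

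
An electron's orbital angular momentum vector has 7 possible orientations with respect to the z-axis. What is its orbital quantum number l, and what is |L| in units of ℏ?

7 = 2l + 1, so l = (7−1)/2 = 3.
Then |L| = √(l(l+1)) ℏ = 2√3 ℏ.

l = 3, |L| = 2√3 ℏ ≈ 3.464ℏ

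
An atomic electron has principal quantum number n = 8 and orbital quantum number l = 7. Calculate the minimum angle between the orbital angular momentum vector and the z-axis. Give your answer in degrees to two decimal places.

θ_min ≈ 20.70°

|L| = ℏ√(l(l+1)) = 2√14 ℏ.
The smallest angle corresponds to the largest L_z, i.e. m_l = l = 7, giving L_z = 7ℏ.
cos θ_min = 7/√56, so θ_min ≈ 20.70°.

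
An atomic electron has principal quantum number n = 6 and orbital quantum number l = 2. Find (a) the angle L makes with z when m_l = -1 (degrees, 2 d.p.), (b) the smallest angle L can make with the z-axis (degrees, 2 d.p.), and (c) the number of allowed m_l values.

For m_l = -1: cos θ = -1/√6, θ ≈ 114.09°.
cos θ_min = 2/√6, so θ_min ≈ 35.26°.
There are 2l+1 = 5 values of m_l.

θ(m_l=-1) ≈ 114.09°; θ_min ≈ 35.26°; 5 values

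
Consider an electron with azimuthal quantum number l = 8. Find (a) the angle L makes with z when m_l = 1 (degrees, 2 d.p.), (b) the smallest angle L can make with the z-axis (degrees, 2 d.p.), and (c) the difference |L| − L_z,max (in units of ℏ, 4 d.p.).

θ(m_l=1) ≈ 83.23°; θ_min ≈ 19.47°; |L|−L_z,max ≈ 0.4853ℏ

For m_l = 1: cos θ = 1/√72, θ ≈ 83.23°.
cos θ_min = 8/√72, so θ_min ≈ 19.47°.
|L| − L_z,max = (6√2 − 8)ℏ ≈ 0.4853ℏ.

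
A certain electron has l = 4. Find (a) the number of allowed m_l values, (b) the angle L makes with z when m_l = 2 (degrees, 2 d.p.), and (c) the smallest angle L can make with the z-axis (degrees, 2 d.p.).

There are 2l+1 = 9 values of m_l.
For m_l = 2: cos θ = 2/√20, θ ≈ 63.43°.
cos θ_min = 4/√20, so θ_min ≈ 26.57°.

9 values; θ(m_l=2) ≈ 63.43°; θ_min ≈ 26.57°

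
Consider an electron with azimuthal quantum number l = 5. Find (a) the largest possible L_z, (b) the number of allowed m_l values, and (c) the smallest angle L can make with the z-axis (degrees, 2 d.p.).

L_z,max = lℏ = 5ℏ.
There are 2l+1 = 11 values of m_l.
cos θ_min = 5/√30, so θ_min ≈ 24.09°.

L_z,max = 5ℏ; 11 values; θ_min ≈ 24.09°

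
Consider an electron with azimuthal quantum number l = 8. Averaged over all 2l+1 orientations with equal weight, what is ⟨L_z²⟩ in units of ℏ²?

The allowed m_l values are -8, -7, -6, -5, -4, -3, -2, -1, 0, 1, 2, 3, 4, 5, 6, 7, 8.
⟨L_z²⟩ = ℏ²·l(l+1)/3 = 24ℏ².

⟨L_z²⟩ = 24 ℏ²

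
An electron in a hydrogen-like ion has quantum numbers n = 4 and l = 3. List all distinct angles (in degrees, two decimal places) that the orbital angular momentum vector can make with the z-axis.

|L|² = l(l+1)ℏ² = 12ℏ², so |L| = 2√3 ℏ.
cos θ = m_l/√12 for each m_l ∈ {-3, -2, -1, 0, 1, 2, 3}.

θ ∈ {30.00°, 54.74°, 73.22°, 90.00°, 106.78°, 125.26°, 150.00°}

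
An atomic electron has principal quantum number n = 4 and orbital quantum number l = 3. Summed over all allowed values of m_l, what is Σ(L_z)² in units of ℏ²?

The allowed m_l values are -3, -2, -1, 0, 1, 2, 3.
Σ m_l² = l(l+1)(2l+1)/3 = 3·4·7/3 = 28.

Σ(L_z)² = 28 ℏ²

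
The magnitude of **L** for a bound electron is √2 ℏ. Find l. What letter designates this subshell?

l = 1 (p orbital)

(|L|/ℏ)² = l(l+1) = 2.
The positive root is l = 1.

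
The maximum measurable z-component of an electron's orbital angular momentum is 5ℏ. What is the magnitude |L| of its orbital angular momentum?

|L| = √30 ℏ ≈ 5.477ℏ

Since max m_l = l, l = 5.
|L| = √(l(l+1)) ℏ = √30 ℏ.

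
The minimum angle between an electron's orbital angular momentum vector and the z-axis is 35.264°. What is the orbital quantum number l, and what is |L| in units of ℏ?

At minimum angle, m_l = l, so cos θ = l/√(l(l+1)); cos²θ = l/(l+1) = 0.6667.
Thus l = 0.6667/(1 − 0.6667) ≈ 2.
Then |L| = ℏ√(2·3) = √6 ℏ.

l = 2, |L| = √6 ℏ ≈ 2.449ℏ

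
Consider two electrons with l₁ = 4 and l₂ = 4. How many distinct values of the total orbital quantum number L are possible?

L runs from |4 − 4| = 0 to 4 + 4 = 8.
L ∈ {0, 1, 2, 3, 4, 5, 6, 7, 8}.
That is 9 values.

9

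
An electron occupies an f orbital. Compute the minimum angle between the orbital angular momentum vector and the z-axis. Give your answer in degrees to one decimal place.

For an f orbital, l = 3.
|L| = √(l(l+1)) ℏ = 2√3 ℏ.
The smallest angle corresponds to the largest L_z, i.e. m_l = l = 3, giving L_z = 3ℏ.
cos θ_min = 3/√12, so θ_min ≈ 30.0°.

θ_min ≈ 30.0°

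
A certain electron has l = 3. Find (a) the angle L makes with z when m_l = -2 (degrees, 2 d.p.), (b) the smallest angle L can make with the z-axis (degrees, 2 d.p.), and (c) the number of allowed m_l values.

θ(m_l=-2) ≈ 125.26°; θ_min ≈ 30.00°; 7 values

For m_l = -2: cos θ = -2/√12, θ ≈ 125.26°.
cos θ_min = 3/√12, so θ_min ≈ 30.00°.
There are 2l+1 = 7 values of m_l.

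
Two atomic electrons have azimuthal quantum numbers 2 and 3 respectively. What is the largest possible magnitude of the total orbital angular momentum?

|L_tot|_max = √30 ℏ ≈ 5.477ℏ

The total orbital quantum number L ranges from |l₁ − l₂| to l₁ + l₂ in integer steps.
Allowed values: L = 1, 2, 3, 4, 5.
The largest magnitude corresponds to L = 5: |L_tot| = ℏ√(5·6) = √30 ℏ.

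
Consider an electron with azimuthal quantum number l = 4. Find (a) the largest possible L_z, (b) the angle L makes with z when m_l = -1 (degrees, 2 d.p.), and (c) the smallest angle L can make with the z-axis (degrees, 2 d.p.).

L_z,max = lℏ = 4ℏ.
For m_l = -1: cos θ = -1/√20, θ ≈ 102.92°.
cos θ_min = 4/√20, so θ_min ≈ 26.57°.

L_z,max = 4ℏ; θ(m_l=-1) ≈ 102.92°; θ_min ≈ 26.57°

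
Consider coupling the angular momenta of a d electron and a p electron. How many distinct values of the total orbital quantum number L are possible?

3

The total orbital quantum number L ranges from |l₁ − l₂| to l₁ + l₂ in integer steps.
Allowed values: L = 1, 2, 3.
That is 3 values.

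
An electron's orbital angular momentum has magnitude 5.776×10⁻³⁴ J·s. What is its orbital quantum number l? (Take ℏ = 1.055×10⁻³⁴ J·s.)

In units of ℏ, |L| ≈ 5.475.
l(l+1) ≈ 5.475² ≈ 29.97, so l = 5.

l = 5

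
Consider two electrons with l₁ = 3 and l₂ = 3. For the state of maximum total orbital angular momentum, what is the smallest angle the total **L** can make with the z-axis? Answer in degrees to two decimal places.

θ_min ≈ 22.21°

Angular momentum addition gives L = |l₁ − l₂|, …, l₁ + l₂.
Allowed values: L = 0, 1, 2, 3, 4, 5, 6.
The maximum is L = 6, with |L_tot| = ℏ√(6·7) = √42 ℏ.
The minimum angle with z is arccos(6/√42) ≈ 22.21°.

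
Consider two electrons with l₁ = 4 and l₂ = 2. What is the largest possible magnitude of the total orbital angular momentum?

By the triangle rule, |l₁ − l₂| ≤ L ≤ l₁ + l₂.
Allowed values: L = 2, 3, 4, 5, 6.
The largest magnitude corresponds to L = 6: |L_tot| = ℏ√(6·7) = √42 ℏ.

|L_tot|_max = √42 ℏ ≈ 6.481ℏ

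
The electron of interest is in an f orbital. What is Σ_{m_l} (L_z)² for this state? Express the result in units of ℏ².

Σ(L_z)² = 28 ℏ²

The letter f corresponds to l = 3.
The allowed m_l values are -3, -2, -1, 0, 1, 2, 3.
Summing m² from −3 to 3: Σ m_l² = 28.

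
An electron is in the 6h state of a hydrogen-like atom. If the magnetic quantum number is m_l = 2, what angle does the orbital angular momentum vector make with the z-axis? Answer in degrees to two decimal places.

The 6h subshell has l = 5.
|L|² = l(l+1)ℏ² = 30ℏ², so |L| = √30 ℏ.
L_z = m_l ℏ = 2ℏ.
cos θ = L_z/|L| = 2/√30, so θ ≈ 68.58°.

θ ≈ 68.58°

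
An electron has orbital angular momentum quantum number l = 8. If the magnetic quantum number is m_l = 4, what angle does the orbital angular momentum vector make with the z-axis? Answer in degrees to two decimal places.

θ ≈ 61.87°

|L| = √(l(l+1)) ℏ = 6√2 ℏ.
L_z = m_l ℏ = 4ℏ.
cos θ = L_z/|L| = 4/√72, so θ ≈ 61.87°.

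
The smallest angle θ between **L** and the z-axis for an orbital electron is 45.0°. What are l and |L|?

l = 1, |L| = √2 ℏ ≈ 1.414ℏ

cos²θ_min = l/(l+1) = 0.5000.
Solving: l = 1.
Then |L| = ℏ√(1·2) = √2 ℏ.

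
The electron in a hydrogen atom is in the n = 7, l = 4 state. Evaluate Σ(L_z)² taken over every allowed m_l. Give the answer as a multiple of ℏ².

Σ(L_z)² = 60 ℏ²

The allowed m_l values are -4, -3, -2, -1, 0, 1, 2, 3, 4.
Σ m_l² = 2·(1 + 4 + 9 + 16) = 60.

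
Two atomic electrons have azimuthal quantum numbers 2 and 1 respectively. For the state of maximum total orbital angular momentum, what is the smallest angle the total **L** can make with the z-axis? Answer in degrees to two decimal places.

L runs from |2 − 1| = 1 to 2 + 1 = 3.
Allowed values: L = 1, 2, 3.
The maximum is L = 3, with |L_tot| = ℏ√(3·4) = 2√3 ℏ.
The minimum angle with z is arccos(3/√12) ≈ 30.00°.

θ_min ≈ 30.00°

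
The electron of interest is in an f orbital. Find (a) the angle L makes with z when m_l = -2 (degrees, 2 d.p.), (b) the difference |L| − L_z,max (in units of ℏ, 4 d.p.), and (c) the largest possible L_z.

θ(m_l=-2) ≈ 125.26°; |L|−L_z,max ≈ 0.4641ℏ; L_z,max = 3ℏ

An f state has l = 3.
For m_l = -2: cos θ = -2/√12, θ ≈ 125.26°.
|L| − L_z,max = (2√3 − 3)ℏ ≈ 0.4641ℏ.
L_z,max = lℏ = 3ℏ.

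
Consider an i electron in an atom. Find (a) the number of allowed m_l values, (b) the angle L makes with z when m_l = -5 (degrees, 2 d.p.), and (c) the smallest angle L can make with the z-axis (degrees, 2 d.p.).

13 values; θ(m_l=-5) ≈ 140.49°; θ_min ≈ 22.21°

For an i orbital, l = 6.
There are 2l+1 = 13 values of m_l.
For m_l = -5: cos θ = -5/√42, θ ≈ 140.49°.
cos θ_min = 6/√42, so θ_min ≈ 22.21°.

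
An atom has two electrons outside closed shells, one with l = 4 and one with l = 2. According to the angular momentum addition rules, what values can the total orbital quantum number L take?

L = 2, 3, 4, 5, 6

L runs from |4 − 2| = 2 to 4 + 2 = 6.
Allowed values: L = 2, 3, 4, 5, 6.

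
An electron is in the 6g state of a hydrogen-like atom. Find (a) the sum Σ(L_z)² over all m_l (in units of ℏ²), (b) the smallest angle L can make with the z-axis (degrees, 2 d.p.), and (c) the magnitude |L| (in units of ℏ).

Σ(L_z)² = 60 ℏ²; θ_min ≈ 26.57°; |L| = 2√5 ℏ ≈ 4.472ℏ

The 6g subshell has l = 4.
Σ m_l² = 60, so Σ(L_z)² = 60 ℏ².
cos θ_min = 4/√20, so θ_min ≈ 26.57°.
|L| = ℏ√(4·5) = 2√5 ℏ ≈ 4.472ℏ.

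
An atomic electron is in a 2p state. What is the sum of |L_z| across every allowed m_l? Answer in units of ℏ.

The 2p subshell has l = 1.
The allowed m_l values are -1, 0, 1.
Σ|m_l| = 2(1+2+…+1) = 2.

Σ|L_z| = 2 ℏ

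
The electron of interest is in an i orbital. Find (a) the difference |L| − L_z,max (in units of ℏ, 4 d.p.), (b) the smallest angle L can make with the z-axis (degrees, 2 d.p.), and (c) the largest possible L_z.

An i state has l = 6.
|L| − L_z,max = (√42 − 6)ℏ ≈ 0.4807ℏ.
cos θ_min = 6/√42, so θ_min ≈ 22.21°.
L_z,max = lℏ = 6ℏ.

|L|−L_z,max ≈ 0.4807ℏ; θ_min ≈ 22.21°; L_z,max = 6ℏ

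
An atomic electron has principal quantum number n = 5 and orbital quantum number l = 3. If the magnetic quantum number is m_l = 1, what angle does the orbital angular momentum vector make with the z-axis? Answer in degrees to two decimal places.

θ ≈ 73.22°

|L| = √(l(l+1)) ℏ = 2√3 ℏ.
L_z = m_l ℏ = 1ℏ.
cos θ = L_z/|L| = 1/√12, so θ ≈ 73.22°.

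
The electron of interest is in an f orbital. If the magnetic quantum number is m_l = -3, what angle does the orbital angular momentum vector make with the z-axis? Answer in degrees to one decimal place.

θ ≈ 150.0°

The letter f corresponds to l = 3.
|L| = ℏ√(l(l+1)) = 2√3 ℏ.
L_z = m_l ℏ = −3ℏ.
cos θ = L_z/|L| = -3/√12, so θ ≈ 150.0°.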